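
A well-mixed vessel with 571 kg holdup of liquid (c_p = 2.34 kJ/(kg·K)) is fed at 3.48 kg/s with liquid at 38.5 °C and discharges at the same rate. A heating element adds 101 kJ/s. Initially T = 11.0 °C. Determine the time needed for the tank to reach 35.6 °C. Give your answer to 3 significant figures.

Unsteady energy balance on the tank contents: M c_p dT/dt = ṁ c_p (T_in − T) + 101.
τ = M/ṁ = 164.08 s; T_ss = T_in + Q̇/(ṁ c_p) = 50.903 °C.
T(t) = T_ss + (T₀ − T_ss) e^(−t/τ). Set T = 35.6:
e^(−t/τ) = (35.6 − 50.903)/(11.0 − 50.903) = 0.38350
t = −164.08 · ln(0.38350) = 157.26 s.

157 s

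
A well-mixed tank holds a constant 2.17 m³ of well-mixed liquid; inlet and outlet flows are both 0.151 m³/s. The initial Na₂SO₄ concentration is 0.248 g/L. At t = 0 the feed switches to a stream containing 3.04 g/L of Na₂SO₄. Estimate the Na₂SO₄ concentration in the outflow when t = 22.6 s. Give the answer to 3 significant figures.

Mass balance on the solute (V constant): V dC/dt = Q(C_in − C).
Time constant τ = V/Q = 2.17/0.151 = 14.371 s.
This is linear first-order; C(t) = C_in + (C₀ − C_in) e^(−t/τ).
C(22.6) = 3.04 + (0.248 − 3.04)·e^(−22.6/14.371) = 3.04 + (-2.7920)·0.20750 = 2.4607 g/L.

2.46 g/L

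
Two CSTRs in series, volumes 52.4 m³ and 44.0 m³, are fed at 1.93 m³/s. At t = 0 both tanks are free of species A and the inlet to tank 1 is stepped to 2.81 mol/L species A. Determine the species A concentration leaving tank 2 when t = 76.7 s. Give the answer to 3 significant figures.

2.28 mol/L

Each tank obeys Vᵢ dCᵢ/dt = Q(Cᵢ₋₁ − Cᵢ), so τᵢ = Vᵢ/Q.
τ₁ = 52.4/1.93 = 27.150 s; τ₂ = 44.0/1.93 = 22.798 s.
Solving the cascade with C₁(0)=C₂(0)=0 gives C₂(t) = C_in[1 − (τ₁ e^(−t/τ₁) − τ₂ e^(−t/τ₂))/(τ₁ − τ₂)].
At t = 76.7: e^(−t/τ₁) = 0.059308, e^(−t/τ₂) = 0.034585.
C₂ = 2.81·[1 − (27.150·0.059308 − 22.798·0.034585)/(4.3523)] = 2.81·0.81119 = 2.2795 mol/L.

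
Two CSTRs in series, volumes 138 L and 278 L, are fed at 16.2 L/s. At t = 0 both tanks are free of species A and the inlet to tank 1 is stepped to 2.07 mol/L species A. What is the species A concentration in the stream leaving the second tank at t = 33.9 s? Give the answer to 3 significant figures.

Each tank obeys Vᵢ dCᵢ/dt = Q(Cᵢ₋₁ − Cᵢ), so τᵢ = Vᵢ/Q.
τ₁ = 138/16.2 = 8.5185 s; τ₂ = 278/16.2 = 17.160 s.
Solving the cascade with C₁(0)=C₂(0)=0 gives C₂(t) = C_in[1 − (τ₁ e^(−t/τ₁) − τ₂ e^(−t/τ₂))/(τ₁ − τ₂)].
At t = 33.9: e^(−t/τ₁) = 0.018694, e^(−t/τ₂) = 0.13870.
C₂ = 2.07·[1 − (8.5185·0.018694 − 17.160·0.13870)/(-8.6420)] = 2.07·0.74302 = 1.5380 mol/L.

1.54 mol/L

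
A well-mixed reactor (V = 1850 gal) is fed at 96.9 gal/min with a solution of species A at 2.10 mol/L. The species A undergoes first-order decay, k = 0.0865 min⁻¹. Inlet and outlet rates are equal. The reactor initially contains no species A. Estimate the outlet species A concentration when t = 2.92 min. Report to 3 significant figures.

0.264 mol/L

Species balance: V dC/dt = Q C_in − Q C − k V C.
This is linear with rate a = Q/V + k = 0.13888 min⁻¹.
C_ss = Q C_in/(Q + kV) = 0.79202 mol/L; C(t) = C_ss + (C₀ − C_ss) e^(−a t).
C(2.92) = 0.79202 + (-0.79202)·e^(−0.13888·2.92) = 0.79202 + (-0.79202)·0.66663 = 0.26404 mol/L.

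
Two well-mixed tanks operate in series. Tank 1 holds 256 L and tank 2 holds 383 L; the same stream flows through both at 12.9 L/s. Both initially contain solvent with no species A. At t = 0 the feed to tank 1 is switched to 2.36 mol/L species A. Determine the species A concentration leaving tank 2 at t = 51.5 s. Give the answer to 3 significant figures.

1.46 mol/L

Species balance on tank i: dCᵢ/dt = (Cᵢ₋₁ − Cᵢ)/τᵢ with τᵢ = Vᵢ/Q.
τ₁ = 256/12.9 = 19.845 s; τ₂ = 383/12.9 = 29.690 s.
Solving the cascade with C₁(0)=C₂(0)=0 gives C₂(t) = C_in[1 − (τ₁ e^(−t/τ₁) − τ₂ e^(−t/τ₂))/(τ₁ − τ₂)].
At t = 51.5: e^(−t/τ₁) = 0.074637, e^(−t/τ₂) = 0.17647.
C₂ = 2.36·[1 − (19.845·0.074637 − 29.690·0.17647)/(-9.8450)] = 2.36·0.61826 = 1.4591 mol/L.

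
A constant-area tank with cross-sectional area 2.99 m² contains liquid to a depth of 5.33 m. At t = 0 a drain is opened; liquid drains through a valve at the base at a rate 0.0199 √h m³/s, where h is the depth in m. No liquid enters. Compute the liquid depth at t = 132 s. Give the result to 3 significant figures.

With no inflow, A dh/dt = −0.0199 √h.
Separate and integrate: 2(√h − √h₀) = −(0.0199/A) t.
√h = √5.33 − 0.0199·132/(2·2.99) = 2.3087 − 0.43926 = 1.8694.
h = 1.8694² = 3.4947 m.

3.49 m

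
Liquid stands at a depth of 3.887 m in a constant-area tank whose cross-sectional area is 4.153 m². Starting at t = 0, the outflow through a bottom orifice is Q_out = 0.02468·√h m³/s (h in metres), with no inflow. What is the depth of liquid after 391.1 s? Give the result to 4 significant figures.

0.6552 m

Mass balance (ρ constant): A dh/dt = −0.02468 √h.
This is separable: 2 d(√h)/dt = −0.02468/A, so √h = √h₀ − (0.02468/(2A)) t.
√h = √3.887 − 0.02468·391.1/(2·4.153) = 1.97155 − 1.16209 = 0.809454.
h = 0.809454² = 0.655216 m.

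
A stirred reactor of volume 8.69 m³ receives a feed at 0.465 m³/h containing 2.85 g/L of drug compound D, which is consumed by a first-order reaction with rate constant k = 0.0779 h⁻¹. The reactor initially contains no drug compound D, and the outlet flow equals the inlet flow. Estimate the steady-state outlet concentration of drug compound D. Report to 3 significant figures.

Accumulation = in − out − consumed: V dC/dt = Q C_in − Q C − k V C.
Steady state (dC/dt = 0): C_ss = Q C_in/(Q + kV) = C_in/(1 + kV/Q).
C_ss = 0.465·2.85/(0.465 + 0.0779·8.69) = 1.3253/1.1420 = 1.1605 g/L.

1.16 g/L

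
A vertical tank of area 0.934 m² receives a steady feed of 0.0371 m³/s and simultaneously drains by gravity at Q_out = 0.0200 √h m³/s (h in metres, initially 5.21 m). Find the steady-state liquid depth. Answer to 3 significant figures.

3.44 m

Volume balance on the tank: A dh/dt = Q_in − 0.0200 √h. At steady state dh/dt = 0:
Q_in = 0.0200 √h_ss ⇒ √h_ss = 0.0371/0.0200 = 1.8550.
h_ss = 1.8550² = 3.4410 m. (Since h₀ = 5.21 m > h_ss, the level will fall toward this value.)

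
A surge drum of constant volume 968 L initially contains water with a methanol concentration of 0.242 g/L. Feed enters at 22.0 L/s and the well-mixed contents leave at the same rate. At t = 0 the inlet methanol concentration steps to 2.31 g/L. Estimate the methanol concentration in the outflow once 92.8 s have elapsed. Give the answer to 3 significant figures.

Unsteady species balance (constant V, well mixed): V dC/dt = Q(C_in − C).
So dC/dt = (C_in − C)/τ with τ = V/Q = 968/22.0 = 44.000 s.
C approaches C_in exponentially: C(t) = C_in + (C₀ − C_in) e^(−t/τ).
C(92.8) = 2.31 + (0.242 − 2.31)·e^(−92.8/44.000) = 2.31 + (-2.0680)·0.12135 = 2.0591 g/L.

2.06 g/L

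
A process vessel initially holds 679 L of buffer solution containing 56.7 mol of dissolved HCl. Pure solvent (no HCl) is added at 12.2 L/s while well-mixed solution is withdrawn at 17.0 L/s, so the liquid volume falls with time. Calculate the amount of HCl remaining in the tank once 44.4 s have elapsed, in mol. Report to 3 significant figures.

Let m(t) be the amount of HCl. Volume: V(t) = V₀ + (Q_in − Q_out) t = 679 − 4.8000 t; V(44.4) = 465.88 L.
No HCl enters, so dm/dt = −Q_out · (m/V).
dm/m = −Q_out dt/(V₀ − 4.8000 t); integrating gives ln(m/m₀) = −(Q_out/(Q_in−Q_out)) ln(V/V₀).
m = m₀ (V₀/V)^(Q_out/(Q_in−Q_out)) = 56.7 × (679/465.88)^(-3.5417) = 14.934 mol.

14.9 mol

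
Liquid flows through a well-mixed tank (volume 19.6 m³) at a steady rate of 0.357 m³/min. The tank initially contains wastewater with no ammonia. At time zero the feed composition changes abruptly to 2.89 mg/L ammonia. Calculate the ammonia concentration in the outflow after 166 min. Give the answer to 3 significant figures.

2.75 mg/L

Unsteady species balance (constant V, well mixed): V dC/dt = Q(C_in − C).
Rewrite as dC/dt + C/τ = C_in/τ, τ = V/Q = 54.902 min.
This is linear first-order; C(t) = C_in + (C₀ − C_in) e^(−t/τ).
C(166) = 2.89 + (0 − 2.89)·e^(−166/54.902) = 2.89 + (-2.8900)·0.048627 = 2.7495 mg/L.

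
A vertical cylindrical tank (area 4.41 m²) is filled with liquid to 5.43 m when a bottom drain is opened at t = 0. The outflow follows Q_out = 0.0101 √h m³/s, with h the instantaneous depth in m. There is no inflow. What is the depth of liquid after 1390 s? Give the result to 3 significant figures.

0.545 m

With no inflow, A dh/dt = −0.0101 √h.
This is separable: 2 d(√h)/dt = −0.0101/A, so √h = √h₀ − (0.0101/(2A)) t.
√h = √5.43 − 0.0101·1390/(2·4.41) = 2.3302 − 1.5917 = 0.73851.
h = 0.73851² = 0.54540 m.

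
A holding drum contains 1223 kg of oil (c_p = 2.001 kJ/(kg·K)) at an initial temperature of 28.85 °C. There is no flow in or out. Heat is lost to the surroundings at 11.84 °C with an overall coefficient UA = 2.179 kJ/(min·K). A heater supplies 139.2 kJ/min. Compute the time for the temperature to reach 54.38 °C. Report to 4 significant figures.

883.6 min

M c_p dT/dt = −UA(T − T_amb) + Q̇.
τ = M c_p/UA = 1123.09 min; T_ss = T_amb + Q̇/UA = 11.84 + 139.2/2.179 = 75.7225 °C.
T(t) = T_ss + (T₀ − T_ss)e^(−t/τ); set T = 54.38:
t = −τ ln[(T − T_ss)/(T₀ − T_ss)] = −1123.09 · ln(0.455331) = 883.573 min.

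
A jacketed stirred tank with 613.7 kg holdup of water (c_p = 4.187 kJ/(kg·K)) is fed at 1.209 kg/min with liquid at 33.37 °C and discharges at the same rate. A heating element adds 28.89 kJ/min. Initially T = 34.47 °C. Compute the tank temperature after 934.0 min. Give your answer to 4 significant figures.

M c_p dT/dt = ṁ c_p (T_in − T) + Q̇.
Rearrange: dT/dt = (T_ss − T)/τ with τ = M/ṁ = 507.610 min and T_ss = T_in + Q̇/(ṁ c_p) = 39.0771 °C.
Solution: T(t) = T_ss + (T₀ − T_ss) e^(−t/τ).
T(934.0) = 39.0771 + (-4.60714)·e^(−934.0/507.610) = 39.0771 + (-4.60714)·0.158818 = 38.3454 °C.

38.35 °C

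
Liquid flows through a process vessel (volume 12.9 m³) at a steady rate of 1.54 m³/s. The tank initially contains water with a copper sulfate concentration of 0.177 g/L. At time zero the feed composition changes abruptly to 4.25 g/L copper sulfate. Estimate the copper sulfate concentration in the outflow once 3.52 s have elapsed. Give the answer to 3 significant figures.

1.57 g/L

Mass balance on the solute (V constant): V dC/dt = Q(C_in − C).
So dC/dt = (C_in − C)/τ with τ = V/Q = 12.9/1.54 = 8.3766 s.
C approaches C_in exponentially: C(t) = C_in + (C₀ − C_in) e^(−t/τ).
C(3.52) = 4.25 + (0.177 − 4.25)·e^(−3.52/8.3766) = 4.25 + (-4.0730)·0.65690 = 1.5744 g/L.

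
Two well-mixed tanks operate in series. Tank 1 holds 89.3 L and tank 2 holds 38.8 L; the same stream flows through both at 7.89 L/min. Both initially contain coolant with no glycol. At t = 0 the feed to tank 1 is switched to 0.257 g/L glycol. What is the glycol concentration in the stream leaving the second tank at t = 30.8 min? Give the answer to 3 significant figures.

Each tank obeys Vᵢ dCᵢ/dt = Q(Cᵢ₋₁ − Cᵢ), so τᵢ = Vᵢ/Q.
τ₁ = 89.3/7.89 = 11.318 min; τ₂ = 38.8/7.89 = 4.9176 min.
Tank 1: C₁ = C_in(1 − e^(−t/τ₁)). Tank 2 (τ₁ ≠ τ₂): C₂ = C_in[1 − (τ₁ e^(−t/τ₁) − τ₂ e^(−t/τ₂))/(τ₁ − τ₂)].
At t = 30.8: e^(−t/τ₁) = 0.065789, e^(−t/τ₂) = 0.0019051.
C₂ = 0.257·[1 − (11.318·0.065789 − 4.9176·0.0019051)/(6.4005)] = 0.257·0.88513 = 0.22748 g/L.

0.227 g/L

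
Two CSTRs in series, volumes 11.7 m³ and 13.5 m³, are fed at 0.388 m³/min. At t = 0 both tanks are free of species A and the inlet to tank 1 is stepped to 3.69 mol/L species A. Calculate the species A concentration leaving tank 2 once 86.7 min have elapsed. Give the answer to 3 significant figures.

Each tank obeys Vᵢ dCᵢ/dt = Q(Cᵢ₋₁ − Cᵢ), so τᵢ = Vᵢ/Q.
τ₁ = 11.7/0.388 = 30.155 min; τ₂ = 13.5/0.388 = 34.794 min.
Tank 1: C₁ = C_in(1 − e^(−t/τ₁)). Tank 2 (τ₁ ≠ τ₂): C₂ = C_in[1 − (τ₁ e^(−t/τ₁) − τ₂ e^(−t/τ₂))/(τ₁ − τ₂)].
At t = 86.7: e^(−t/τ₁) = 0.056406, e^(−t/τ₂) = 0.082759.
C₂ = 3.69·[1 − (30.155·0.056406 − 34.794·0.082759)/(-4.6392)] = 3.69·0.74595 = 2.7525 mol/L.

2.75 mol/L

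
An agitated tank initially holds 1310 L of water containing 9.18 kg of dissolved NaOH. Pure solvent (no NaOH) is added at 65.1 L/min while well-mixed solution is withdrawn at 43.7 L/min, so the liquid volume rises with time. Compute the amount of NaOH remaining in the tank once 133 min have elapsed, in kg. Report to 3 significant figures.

Total volume: dV/dt = Q_in − Q_out = 21.400 L/min, so V(t) = 1310 + 21.400 t and V(133) = 4156.2 L.
Species balance (pure solvent in): dm/dt = −Q_out · m/V(t).
Separate: dm/m = −Q_out dt/V(t) ⇒ ln(m/m₀) = −(Q_out/(Q_in−Q_out)) ln(V/V₀).
m = m₀ (V₀/V)^(Q_out/(Q_in−Q_out)) = 9.18 × (1310/4156.2)^(2.0421) = 0.86877 kg.

0.869 kg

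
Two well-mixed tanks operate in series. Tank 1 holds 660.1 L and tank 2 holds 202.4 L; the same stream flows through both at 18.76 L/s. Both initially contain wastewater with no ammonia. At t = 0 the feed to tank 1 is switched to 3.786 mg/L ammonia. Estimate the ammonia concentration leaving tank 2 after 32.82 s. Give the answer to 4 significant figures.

1.717 mg/L

Species balance on tank i: dCᵢ/dt = (Cᵢ₋₁ − Cᵢ)/τᵢ with τᵢ = Vᵢ/Q.
τ₁ = 660.1/18.76 = 35.1866 s; τ₂ = 202.4/18.76 = 10.7889 s.
Tank 1: C₁ = C_in(1 − e^(−t/τ₁)). Tank 2 (τ₁ ≠ τ₂): C₂ = C_in[1 − (τ₁ e^(−t/τ₁) − τ₂ e^(−t/τ₂))/(τ₁ − τ₂)].
At t = 32.82: e^(−t/τ₁) = 0.393473, e^(−t/τ₂) = 0.0477387.
C₂ = 3.786·[1 − (35.1866·0.393473 − 10.7889·0.0477387)/(24.3977)] = 3.786·0.453639 = 1.71748 mg/L.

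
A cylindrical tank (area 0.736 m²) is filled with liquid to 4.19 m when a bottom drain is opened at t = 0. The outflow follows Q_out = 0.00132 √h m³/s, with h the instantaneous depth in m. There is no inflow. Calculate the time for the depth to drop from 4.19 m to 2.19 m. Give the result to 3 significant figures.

With no inflow, A dh/dt = −0.00132 √h.
∫ h^(−1/2) dh = −(0.00132/A) ∫ dt, giving 2√h = 2√h₀ − (0.00132/A) t.
t = 2A(√h₀ − √h)/0.00132 = 2·0.736·(√4.19 − √2.19)/0.00132
  = 1.4720 × (2.0469 − 1.4799) / 0.00132 = 632.38 s.

632 s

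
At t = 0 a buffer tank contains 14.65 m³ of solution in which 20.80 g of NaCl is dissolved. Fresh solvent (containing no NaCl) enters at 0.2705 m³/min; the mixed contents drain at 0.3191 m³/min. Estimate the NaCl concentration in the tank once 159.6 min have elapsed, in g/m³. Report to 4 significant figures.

Total volume: dV/dt = Q_in − Q_out = -0.0486000 m³/min, so V(t) = 14.65 − 0.0486000 t and V(159.6) = 6.89344 m³.
Solute balance: dm/dt = 0 − Q_out C = −Q_out m/V(t).
Separate: dm/m = −Q_out dt/V(t) ⇒ ln(m/m₀) = −(Q_out/(Q_in−Q_out)) ln(V/V₀).
m = m₀ (V₀/V)^(Q_out/(Q_in−Q_out)) = 20.80 × (14.65/6.89344)^(-6.56584) = 0.147365 g.
C = m/V = 0.147365/6.89344 = 0.0213776 g/m³.

0.02138 g/m³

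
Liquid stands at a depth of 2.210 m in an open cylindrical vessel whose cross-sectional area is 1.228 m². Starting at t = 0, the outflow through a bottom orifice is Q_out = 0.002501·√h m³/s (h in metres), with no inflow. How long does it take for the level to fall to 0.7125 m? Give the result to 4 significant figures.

A dh/dt = −Q_out = −0.002501 √h.
Separate and integrate: 2(√h − √h₀) = −(0.002501/A) t.
t = 2A(√h₀ − √h)/0.002501 = 2·1.228·(√2.210 − √0.7125)/0.002501
  = 2.45600 × (1.48661 − 0.844097) / 0.002501 = 630.949 s.

630.9 s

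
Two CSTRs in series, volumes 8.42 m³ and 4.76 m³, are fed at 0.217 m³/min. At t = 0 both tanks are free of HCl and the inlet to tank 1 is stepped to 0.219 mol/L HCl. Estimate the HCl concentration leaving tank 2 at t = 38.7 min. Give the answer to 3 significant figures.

0.0820 mol/L

Each tank obeys Vᵢ dCᵢ/dt = Q(Cᵢ₋₁ − Cᵢ), so τᵢ = Vᵢ/Q.
τ₁ = 8.42/0.217 = 38.802 min; τ₂ = 4.76/0.217 = 21.935 min.
Tank 1: C₁ = C_in(1 − e^(−t/τ₁)). Tank 2 (τ₁ ≠ τ₂): C₂ = C_in[1 − (τ₁ e^(−t/τ₁) − τ₂ e^(−t/τ₂))/(τ₁ − τ₂)].
At t = 38.7: e^(−t/τ₁) = 0.36885, e^(−t/τ₂) = 0.17131.
C₂ = 0.219·[1 − (38.802·0.36885 − 21.935·0.17131)/(16.866)] = 0.219·0.37425 = 0.081961 mol/L.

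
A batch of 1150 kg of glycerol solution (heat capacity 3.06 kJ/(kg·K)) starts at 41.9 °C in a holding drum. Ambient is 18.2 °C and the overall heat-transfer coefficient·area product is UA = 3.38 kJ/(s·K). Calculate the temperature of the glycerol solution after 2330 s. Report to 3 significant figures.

20.7 °C

Lumped-capacitance energy balance: M c_p dT/dt = UA(T_amb − T).
dT/dt = (T_ss − T)/τ with T_ss = T_amb = 18.200 °C, τ = M c_p/UA = 1150·3.06/3.38 = 1041.1 s.
This is linear first-order; T(t) = T_ss + (T₀ − T_ss) e^(−t/τ).
T(2330) = 18.200 + (23.700)·0.10668 = 20.728 °C.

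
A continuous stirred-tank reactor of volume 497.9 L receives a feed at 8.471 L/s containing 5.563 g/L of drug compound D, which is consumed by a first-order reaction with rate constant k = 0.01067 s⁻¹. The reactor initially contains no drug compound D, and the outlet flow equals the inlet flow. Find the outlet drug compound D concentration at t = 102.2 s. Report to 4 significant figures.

3.217 g/L

Accumulation = in − out − consumed: V dC/dt = Q C_in − Q C − k V C.
This is linear with rate a = Q/V + k = 0.0276835 s⁻¹.
C_ss = Q C_in/(Q + kV) = 3.41886 g/L; C(t) = C_ss + (C₀ − C_ss) e^(−a t).
C(102.2) = 3.41886 + (-3.41886)·e^(−0.0276835·102.2) = 3.41886 + (-3.41886)·0.0590572 = 3.21695 g/L.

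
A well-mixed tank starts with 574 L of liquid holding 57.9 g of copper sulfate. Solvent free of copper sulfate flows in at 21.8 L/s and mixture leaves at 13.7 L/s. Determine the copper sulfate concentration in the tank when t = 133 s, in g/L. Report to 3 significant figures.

Total volume: dV/dt = Q_in − Q_out = 8.1000 L/s, so V(t) = 574 + 8.1000 t and V(133) = 1651.3 L.
Species balance (pure solvent in): dm/dt = −Q_out · m/V(t).
dm/m = −Q_out dt/(V₀ + 8.1000 t); integrating gives ln(m/m₀) = −(Q_out/(Q_in−Q_out)) ln(V/V₀).
m = m₀ (V₀/V)^(Q_out/(Q_in−Q_out)) = 57.9 × (574/1651.3)^(1.6914) = 9.6937 g.
C = m/V = 9.6937/1651.3 = 0.0058704 g/L.

0.00587 g/L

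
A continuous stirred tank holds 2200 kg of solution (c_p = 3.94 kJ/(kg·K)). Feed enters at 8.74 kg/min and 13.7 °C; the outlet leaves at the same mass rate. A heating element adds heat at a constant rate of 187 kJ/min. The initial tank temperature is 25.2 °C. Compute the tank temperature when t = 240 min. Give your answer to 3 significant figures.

21.5 °C

M c_p dT/dt = ṁ c_p (T_in − T) + Q̇.
τ = M/ṁ = 251.72 min; T_ss = T_in + Q̇/(ṁ c_p) = 13.7 + 187/(8.74·3.94) = 19.130 °C.
Solution: T(t) = T_ss + (T₀ − T_ss) e^(−t/τ).
T(240) = 19.130 + (6.0696)·e^(−240/251.72) = 19.130 + (6.0696)·0.38541 = 21.470 °C.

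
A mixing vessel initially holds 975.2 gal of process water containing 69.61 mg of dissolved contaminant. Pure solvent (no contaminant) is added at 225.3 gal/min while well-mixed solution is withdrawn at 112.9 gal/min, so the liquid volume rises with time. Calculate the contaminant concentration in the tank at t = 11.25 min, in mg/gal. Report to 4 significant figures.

0.01348 mg/gal

Let m(t) be the amount of contaminant. Volume: V(t) = V₀ + (Q_in − Q_out) t = 975.2 + 112.400 t; V(11.25) = 2239.70 gal.
Solute balance: dm/dt = 0 − Q_out C = −Q_out m/V(t).
dm/m = −Q_out dt/(V₀ + 112.400 t); integrating gives ln(m/m₀) = −(Q_out/(Q_in−Q_out)) ln(V/V₀).
m = m₀ (V₀/V)^(Q_out/(Q_in−Q_out)) = 69.61 × (975.2/2239.70)^(1.00445) = 30.1974 mg.
C = m/V = 30.1974/2239.70 = 0.0134828 mg/gal.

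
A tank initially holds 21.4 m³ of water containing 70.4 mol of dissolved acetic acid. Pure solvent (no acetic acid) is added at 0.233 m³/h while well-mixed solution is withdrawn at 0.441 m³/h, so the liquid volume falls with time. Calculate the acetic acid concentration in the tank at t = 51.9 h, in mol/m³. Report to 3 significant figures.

1.50 mol/m³

Let m(t) be the amount of acetic acid. Volume: V(t) = V₀ + (Q_in − Q_out) t = 21.4 − 0.20800 t; V(51.9) = 10.605 m³.
Solute balance: dm/dt = 0 − Q_out C = −Q_out m/V(t).
dm/m = −Q_out dt/(V₀ − 0.20800 t); integrating gives ln(m/m₀) = −(Q_out/(Q_in−Q_out)) ln(V/V₀).
m = m₀ (V₀/V)^(Q_out/(Q_in−Q_out)) = 70.4 × (21.4/10.605)^(-2.1202) = 15.889 mol.
C = m/V = 15.889/10.605 = 1.4983 mol/m³.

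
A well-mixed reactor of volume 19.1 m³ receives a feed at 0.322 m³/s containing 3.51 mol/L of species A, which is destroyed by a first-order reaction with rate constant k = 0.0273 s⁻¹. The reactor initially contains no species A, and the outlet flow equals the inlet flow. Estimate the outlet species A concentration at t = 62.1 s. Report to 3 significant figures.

Accumulation = in − out − consumed: V dC/dt = Q C_in − Q C − k V C.
dC/dt = (Q/V) C_in − (Q/V + k) C; effective rate a = Q/V + k = 0.016859 + 0.0273 = 0.044159 s⁻¹.
C_ss = Q C_in/(Q + kV) = 1.3400 mol/L; C(t) = C_ss + (C₀ − C_ss) e^(−a t).
C(62.1) = 1.3400 + (-1.3400)·e^(−0.044159·62.1) = 1.3400 + (-1.3400)·0.064425 = 1.2537 mol/L.

1.25 mol/L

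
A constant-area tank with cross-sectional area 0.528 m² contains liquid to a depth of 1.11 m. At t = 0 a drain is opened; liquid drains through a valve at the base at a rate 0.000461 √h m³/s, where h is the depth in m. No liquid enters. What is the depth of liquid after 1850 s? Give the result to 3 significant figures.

0.0605 m

With no inflow, A dh/dt = −0.000461 √h.
∫ h^(−1/2) dh = −(0.000461/A) ∫ dt, giving 2√h = 2√h₀ − (0.000461/A) t.
√h = √1.11 − 0.000461·1850/(2·0.528) = 1.0536 − 0.80762 = 0.24594.
h = 0.24594² = 0.060488 m.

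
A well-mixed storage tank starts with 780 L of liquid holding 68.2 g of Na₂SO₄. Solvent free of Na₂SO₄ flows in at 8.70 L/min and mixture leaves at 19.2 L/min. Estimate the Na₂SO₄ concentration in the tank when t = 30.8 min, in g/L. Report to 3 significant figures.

0.0561 g/L

Let m(t) be the amount of Na₂SO₄. Volume: V(t) = V₀ + (Q_in − Q_out) t = 780 − 10.500 t; V(30.8) = 456.60 L.
No Na₂SO₄ enters, so dm/dt = −Q_out · (m/V).
Separate: dm/m = −Q_out dt/V(t) ⇒ ln(m/m₀) = −(Q_out/(Q_in−Q_out)) ln(V/V₀).
m = m₀ (V₀/V)^(Q_out/(Q_in−Q_out)) = 68.2 × (780/456.60)^(-1.8286) = 25.617 g.
C = m/V = 25.617/456.60 = 0.056105 g/L.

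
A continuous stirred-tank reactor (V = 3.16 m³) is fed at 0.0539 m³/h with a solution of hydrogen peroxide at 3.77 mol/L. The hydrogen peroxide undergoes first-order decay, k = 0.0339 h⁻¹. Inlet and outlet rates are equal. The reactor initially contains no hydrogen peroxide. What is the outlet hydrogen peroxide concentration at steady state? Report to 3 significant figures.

V dC/dt = Q(C_in − C) − k V C.
Steady state (dC/dt = 0): C_ss = Q C_in/(Q + kV) = C_in/(1 + kV/Q).
C_ss = 0.0539·3.77/(0.0539 + 0.0339·3.16) = 0.20320/0.16102 = 1.2619 mol/L.

1.26 mol/L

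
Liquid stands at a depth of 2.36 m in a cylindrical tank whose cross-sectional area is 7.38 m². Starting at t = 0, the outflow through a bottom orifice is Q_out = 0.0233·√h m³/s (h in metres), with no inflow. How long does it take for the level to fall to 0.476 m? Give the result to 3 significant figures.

536 s

With no inflow, A dh/dt = −0.0233 √h.
This is separable: 2 d(√h)/dt = −0.0233/A, so √h = √h₀ − (0.0233/(2A)) t.
t = 2A(√h₀ − √h)/0.0233 = 2·7.38·(√2.36 − √0.476)/0.0233
  = 14.760 × (1.5362 − 0.68993) / 0.0233 = 536.11 s.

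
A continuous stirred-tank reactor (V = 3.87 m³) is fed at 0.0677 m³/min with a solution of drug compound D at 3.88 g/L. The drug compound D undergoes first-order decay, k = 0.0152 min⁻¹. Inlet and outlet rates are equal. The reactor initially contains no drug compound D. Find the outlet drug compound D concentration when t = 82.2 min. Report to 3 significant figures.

1.93 g/L

Accumulation = in − out − consumed: V dC/dt = Q C_in − Q C − k V C.
dC/dt = (Q/V) C_in − (Q/V + k) C; effective rate a = Q/V + k = 0.017494 + 0.0152 = 0.032694 min⁻¹.
C_ss = Q C_in/(Q + kV) = 2.0761 g/L; C(t) = C_ss + (C₀ − C_ss) e^(−a t).
C(82.2) = 2.0761 + (-2.0761)·e^(−0.032694·82.2) = 2.0761 + (-2.0761)·0.068057 = 1.9348 g/L.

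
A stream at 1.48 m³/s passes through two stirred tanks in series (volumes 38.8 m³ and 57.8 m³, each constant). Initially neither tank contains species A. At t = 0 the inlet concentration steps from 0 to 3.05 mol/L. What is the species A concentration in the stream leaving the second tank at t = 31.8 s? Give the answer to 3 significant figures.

0.792 mol/L

Time constants: τᵢ = Vᵢ/Q for each well-mixed tank.
τ₁ = 38.8/1.48 = 26.216 s; τ₂ = 57.8/1.48 = 39.054 s.
Solving the cascade with C₁(0)=C₂(0)=0 gives C₂(t) = C_in[1 − (τ₁ e^(−t/τ₁) − τ₂ e^(−t/τ₂))/(τ₁ − τ₂)].
At t = 31.8: e^(−t/τ₁) = 0.29731, e^(−t/τ₂) = 0.44297.
C₂ = 3.05·[1 − (26.216·0.29731 − 39.054·0.44297)/(-12.838)] = 3.05·0.25957 = 0.79170 mol/L.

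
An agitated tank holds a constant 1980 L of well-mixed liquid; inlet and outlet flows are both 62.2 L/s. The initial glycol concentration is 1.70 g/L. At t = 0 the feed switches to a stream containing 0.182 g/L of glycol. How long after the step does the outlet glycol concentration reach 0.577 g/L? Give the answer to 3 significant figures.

42.9 s

Species balance: V dC/dt = Q(C_in − C) ⇒ τ = V/Q = 31.833 s.
C(t) = C_in + (C₀ − C_in) e^(−t/τ). Set C = 0.577 and solve for t:
e^(−t/τ) = (C − C_in)/(C₀ − C_in) = (0.577 − 0.182)/(1.70 − 0.182) = 0.26021
t = −τ ln(…) = 31.833 × 1.3463 = 42.855 s.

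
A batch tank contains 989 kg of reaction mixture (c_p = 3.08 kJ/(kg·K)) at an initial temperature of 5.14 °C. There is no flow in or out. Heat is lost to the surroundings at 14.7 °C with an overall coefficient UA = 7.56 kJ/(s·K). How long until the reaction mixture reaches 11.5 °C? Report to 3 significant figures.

441 s

Lumped-capacitance energy balance: M c_p dT/dt = UA(T_amb − T).
τ = M c_p/UA = 402.93 s; T_ss = T_amb = 14.700 °C.
T(t) = T_ss + (T₀ − T_ss)e^(−t/τ); set T = 11.5:
t = −τ ln[(T − T_ss)/(T₀ − T_ss)] = −402.93 · ln(0.33473) = 440.98 s.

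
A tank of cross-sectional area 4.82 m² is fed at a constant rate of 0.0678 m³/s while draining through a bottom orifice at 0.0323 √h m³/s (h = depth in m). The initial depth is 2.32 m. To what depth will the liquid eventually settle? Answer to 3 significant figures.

Level balance: A dh/dt = 0.0678 − 0.0323 √h. Setting dh/dt = 0:
Q_in = 0.0323 √h_ss ⇒ √h_ss = 0.0678/0.0323 = 2.0991.
h_ss = 2.0991² = 4.4061 m. (Since h₀ = 2.32 m < h_ss, the level will rise toward this value.)

4.41 m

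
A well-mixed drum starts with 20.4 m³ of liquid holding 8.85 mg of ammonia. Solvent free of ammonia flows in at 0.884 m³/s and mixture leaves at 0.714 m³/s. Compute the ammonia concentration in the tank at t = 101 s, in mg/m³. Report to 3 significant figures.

Let m(t) be the amount of ammonia. Volume: V(t) = V₀ + (Q_in − Q_out) t = 20.4 + 0.17000 t; V(101) = 37.570 m³.
Species balance (pure solvent in): dm/dt = −Q_out · m/V(t).
dm/m = −Q_out dt/(V₀ + 0.17000 t); integrating gives ln(m/m₀) = −(Q_out/(Q_in−Q_out)) ln(V/V₀).
m = m₀ (V₀/V)^(Q_out/(Q_in−Q_out)) = 8.85 × (20.4/37.570)^(4.2000) = 0.68086 mg.
C = m/V = 0.68086/37.570 = 0.018122 mg/m³.

0.0181 mg/m³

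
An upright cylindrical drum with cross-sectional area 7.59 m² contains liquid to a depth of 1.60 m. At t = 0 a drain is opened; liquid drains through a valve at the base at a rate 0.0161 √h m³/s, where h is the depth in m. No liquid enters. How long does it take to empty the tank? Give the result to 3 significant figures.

1190 s

A dh/dt = −Q_out = −0.0161 √h.
∫ h^(−1/2) dh = −(0.0161/A) ∫ dt, giving 2√h = 2√h₀ − (0.0161/A) t.
Tank is empty when √h = 0: t_empty = 2A√h₀/0.0161.
t_empty = 2·7.59·√1.60/0.0161 = 15.180·1.2649/0.0161 = 1192.6 s.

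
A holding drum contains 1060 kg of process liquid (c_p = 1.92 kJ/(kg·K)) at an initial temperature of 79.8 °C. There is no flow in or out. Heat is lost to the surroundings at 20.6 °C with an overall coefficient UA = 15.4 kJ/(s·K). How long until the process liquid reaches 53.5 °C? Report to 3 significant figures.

M c_p dT/dt = −UA(T − T_amb).
τ = M c_p/UA = 132.16 s; T_ss = T_amb = 20.600 °C.
T(t) = T_ss + (T₀ − T_ss)e^(−t/τ); set T = 53.5:
t = −τ ln[(T − T_ss)/(T₀ − T_ss)] = −132.16 · ln(0.55574) = 77.635 s.

77.6 s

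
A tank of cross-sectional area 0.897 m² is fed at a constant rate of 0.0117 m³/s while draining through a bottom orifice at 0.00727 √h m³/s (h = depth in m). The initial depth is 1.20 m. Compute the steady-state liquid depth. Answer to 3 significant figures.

2.59 m

A dh/dt = Q_in − 0.00727 √h. Steady state requires inflow = outflow:
Q_in = 0.00727 √h_ss ⇒ √h_ss = 0.0117/0.00727 = 1.6094.
h_ss = 1.6094² = 2.5900 m. (Since h₀ = 1.20 m < h_ss, the level will rise toward this value.)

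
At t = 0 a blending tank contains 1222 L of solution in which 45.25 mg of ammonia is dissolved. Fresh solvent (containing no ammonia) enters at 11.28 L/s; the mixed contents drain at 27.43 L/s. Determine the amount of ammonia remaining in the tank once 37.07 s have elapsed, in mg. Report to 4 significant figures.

14.42 mg

Total volume: dV/dt = Q_in − Q_out = -16.1500 L/s, so V(t) = 1222 − 16.1500 t and V(37.07) = 623.320 L.
Species balance (pure solvent in): dm/dt = −Q_out · m/V(t).
dm/m = −Q_out dt/(V₀ − 16.1500 t); integrating gives ln(m/m₀) = −(Q_out/(Q_in−Q_out)) ln(V/V₀).
m = m₀ (V₀/V)^(Q_out/(Q_in−Q_out)) = 45.25 × (1222/623.320)^(-1.69845) = 14.4231 mg.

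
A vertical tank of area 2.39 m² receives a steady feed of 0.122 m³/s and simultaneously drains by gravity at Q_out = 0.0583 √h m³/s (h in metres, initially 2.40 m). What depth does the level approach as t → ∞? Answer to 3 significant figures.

4.38 m

Unsteady balance on liquid volume: A dh/dt = Q_in − 0.0583 √h. At steady state dh/dt = 0:
Q_in = 0.0583 √h_ss ⇒ √h_ss = 0.122/0.0583 = 2.0926.
h_ss = 2.0926² = 4.3791 m. (Since h₀ = 2.40 m < h_ss, the level will rise toward this value.)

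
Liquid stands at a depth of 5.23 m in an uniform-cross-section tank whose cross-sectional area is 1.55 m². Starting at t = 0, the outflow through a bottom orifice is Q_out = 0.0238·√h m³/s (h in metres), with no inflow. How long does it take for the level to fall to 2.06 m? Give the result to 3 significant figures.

With no inflow, A dh/dt = −0.0238 √h.
∫ h^(−1/2) dh = −(0.0238/A) ∫ dt, giving 2√h = 2√h₀ − (0.0238/A) t.
t = 2A(√h₀ − √h)/0.0238 = 2·1.55·(√5.23 − √2.06)/0.0238
  = 3.1000 × (2.2869 − 1.4353) / 0.0238 = 110.93 s.

111 s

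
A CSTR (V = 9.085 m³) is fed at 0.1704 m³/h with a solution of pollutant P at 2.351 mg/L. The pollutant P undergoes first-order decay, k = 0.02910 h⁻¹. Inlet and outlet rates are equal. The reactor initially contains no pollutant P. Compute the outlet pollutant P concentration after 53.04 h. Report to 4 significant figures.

V dC/dt = Q(C_in − C) − k V C.
dC/dt = (Q/V) C_in − (Q/V + k) C; effective rate a = Q/V + k = 0.0187562 + 0.02910 = 0.0478562 h⁻¹.
C_ss = Q C_in/(Q + kV) = 0.921423 mg/L; C(t) = C_ss + (C₀ − C_ss) e^(−a t).
C(53.04) = 0.921423 + (-0.921423)·e^(−0.0478562·53.04) = 0.921423 + (-0.921423)·0.0790012 = 0.848630 mg/L.

0.8486 mg/L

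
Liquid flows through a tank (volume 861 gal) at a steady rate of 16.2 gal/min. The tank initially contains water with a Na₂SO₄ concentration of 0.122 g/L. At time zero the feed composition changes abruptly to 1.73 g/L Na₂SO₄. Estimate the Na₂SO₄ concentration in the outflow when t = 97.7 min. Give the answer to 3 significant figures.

1.47 g/L

Transient balance on the dissolved component: V dC/dt = Q(C_in − C).
So dC/dt = (C_in − C)/τ with τ = V/Q = 861/16.2 = 53.148 min.
This is linear first-order; C(t) = C_in + (C₀ − C_in) e^(−t/τ).
C(97.7) = 1.73 + (0.122 − 1.73)·e^(−97.7/53.148) = 1.73 + (-1.6080)·0.15909 = 1.4742 g/L.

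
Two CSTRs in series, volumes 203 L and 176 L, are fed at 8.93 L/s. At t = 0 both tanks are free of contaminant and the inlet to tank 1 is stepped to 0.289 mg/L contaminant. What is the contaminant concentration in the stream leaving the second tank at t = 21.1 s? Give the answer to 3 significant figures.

Each tank obeys Vᵢ dCᵢ/dt = Q(Cᵢ₋₁ − Cᵢ), so τᵢ = Vᵢ/Q.
τ₁ = 203/8.93 = 22.732 s; τ₂ = 176/8.93 = 19.709 s.
Solving the cascade with C₁(0)=C₂(0)=0 gives C₂(t) = C_in[1 − (τ₁ e^(−t/τ₁) − τ₂ e^(−t/τ₂))/(τ₁ − τ₂)].
At t = 21.1: e^(−t/τ₁) = 0.39527, e^(−t/τ₂) = 0.34281.
C₂ = 0.289·[1 − (22.732·0.39527 − 19.709·0.34281)/(3.0235)] = 0.289·0.26277 = 0.075941 mg/L.

0.0759 mg/L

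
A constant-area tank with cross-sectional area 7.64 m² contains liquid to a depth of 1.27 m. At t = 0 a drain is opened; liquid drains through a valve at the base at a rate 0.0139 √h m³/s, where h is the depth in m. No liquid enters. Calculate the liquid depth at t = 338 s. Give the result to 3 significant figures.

0.672 m

With no inflow, A dh/dt = −0.0139 √h.
Separate and integrate: 2(√h − √h₀) = −(0.0139/A) t.
√h = √1.27 − 0.0139·338/(2·7.64) = 1.1269 − 0.30747 = 0.81947.
h = 0.81947² = 0.67153 m.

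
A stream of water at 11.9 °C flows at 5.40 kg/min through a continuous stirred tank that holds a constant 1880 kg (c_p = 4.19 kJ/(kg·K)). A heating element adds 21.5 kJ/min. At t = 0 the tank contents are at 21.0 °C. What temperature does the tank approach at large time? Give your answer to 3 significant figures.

12.9 °C

M c_p dT/dt = ṁ c_p (T_in − T) + Q̇.
At steady state dT/dt = 0 ⇒ T_ss = T_in + Q̇/(ṁ c_p) = 11.9 + 21.5/(5.40·4.19) = 12.850 °C.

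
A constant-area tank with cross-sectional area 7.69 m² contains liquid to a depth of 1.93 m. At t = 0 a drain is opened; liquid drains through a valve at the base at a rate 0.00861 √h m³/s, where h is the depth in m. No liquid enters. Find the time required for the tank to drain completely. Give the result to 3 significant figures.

A dh/dt = −Q_out = −0.00861 √h.
∫ h^(−1/2) dh = −(0.00861/A) ∫ dt, giving 2√h = 2√h₀ − (0.00861/A) t.
Tank is empty when √h = 0: t_empty = 2A√h₀/0.00861.
t_empty = 2·7.69·√1.93/0.00861 = 15.380·1.3892/0.00861 = 2481.6 s.

2480 s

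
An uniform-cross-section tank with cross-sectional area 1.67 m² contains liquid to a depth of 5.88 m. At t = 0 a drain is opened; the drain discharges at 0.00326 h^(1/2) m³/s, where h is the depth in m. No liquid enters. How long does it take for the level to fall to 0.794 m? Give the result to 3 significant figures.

A dh/dt = −Q_out = −0.00326 √h.
∫ h^(−1/2) dh = −(0.00326/A) ∫ dt, giving 2√h = 2√h₀ − (0.00326/A) t.
t = 2A(√h₀ − √h)/0.00326 = 2·1.67·(√5.88 − √0.794)/0.00326
  = 3.3400 × (2.4249 − 0.89107) / 0.00326 = 1571.4 s.

1570 s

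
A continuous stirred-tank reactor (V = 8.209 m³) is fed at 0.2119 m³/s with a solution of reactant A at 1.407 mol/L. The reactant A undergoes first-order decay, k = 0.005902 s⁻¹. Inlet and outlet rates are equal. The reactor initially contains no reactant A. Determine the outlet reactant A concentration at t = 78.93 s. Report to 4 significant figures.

1.051 mol/L

Accumulation = in − out − consumed: V dC/dt = Q C_in − Q C − k V C.
This is linear with rate a = Q/V + k = 0.0317151 s⁻¹.
C_ss = Q C_in/(Q + kV) = 1.14517 mol/L; C(t) = C_ss + (C₀ − C_ss) e^(−a t).
C(78.93) = 1.14517 + (-1.14517)·e^(−0.0317151·78.93) = 1.14517 + (-1.14517)·0.0818166 = 1.05147 mol/L.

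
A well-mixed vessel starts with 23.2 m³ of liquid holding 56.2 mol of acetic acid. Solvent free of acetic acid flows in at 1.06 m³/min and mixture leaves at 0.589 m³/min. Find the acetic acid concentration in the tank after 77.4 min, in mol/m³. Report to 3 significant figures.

Total volume: dV/dt = Q_in − Q_out = 0.47100 m³/min, so V(t) = 23.2 + 0.47100 t and V(77.4) = 59.655 m³.
Species balance (pure solvent in): dm/dt = −Q_out · m/V(t).
Separate: dm/m = −Q_out dt/V(t) ⇒ ln(m/m₀) = −(Q_out/(Q_in−Q_out)) ln(V/V₀).
m = m₀ (V₀/V)^(Q_out/(Q_in−Q_out)) = 56.2 × (23.2/59.655)^(1.2505) = 17.251 mol.
C = m/V = 17.251/59.655 = 0.28918 mol/m³.

0.289 mol/m³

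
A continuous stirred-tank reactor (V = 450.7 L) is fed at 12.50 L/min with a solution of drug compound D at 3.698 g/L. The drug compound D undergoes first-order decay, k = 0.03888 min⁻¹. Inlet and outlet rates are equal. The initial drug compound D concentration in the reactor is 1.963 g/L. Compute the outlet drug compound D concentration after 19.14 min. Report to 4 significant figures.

1.658 g/L

Species balance: V dC/dt = Q C_in − Q C − k V C.
dC/dt = (Q/V) C_in − (Q/V + k) C; effective rate a = Q/V + k = 0.0277346 + 0.03888 = 0.0666146 min⁻¹.
C_ss = Q C_in/(Q + kV) = 1.53964 g/L; C(t) = C_ss + (C₀ − C_ss) e^(−a t).
C(19.14) = 1.53964 + (0.423358)·e^(−0.0666146·19.14) = 1.53964 + (0.423358)·0.279430 = 1.65794 g/L.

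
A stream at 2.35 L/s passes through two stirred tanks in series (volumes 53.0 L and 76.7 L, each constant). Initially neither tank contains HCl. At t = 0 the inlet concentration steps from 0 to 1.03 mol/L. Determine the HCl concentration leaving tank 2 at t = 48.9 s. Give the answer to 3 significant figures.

Each tank obeys Vᵢ dCᵢ/dt = Q(Cᵢ₋₁ − Cᵢ), so τᵢ = Vᵢ/Q.
τ₁ = 53.0/2.35 = 22.553 s; τ₂ = 76.7/2.35 = 32.638 s.
Solving the cascade with C₁(0)=C₂(0)=0 gives C₂(t) = C_in[1 − (τ₁ e^(−t/τ₁) − τ₂ e^(−t/τ₂))/(τ₁ − τ₂)].
At t = 48.9: e^(−t/τ₁) = 0.11438, e^(−t/τ₂) = 0.22352.
C₂ = 1.03·[1 − (22.553·0.11438 − 32.638·0.22352)/(-10.085)] = 1.03·0.53241 = 0.54838 mol/L.

0.548 mol/L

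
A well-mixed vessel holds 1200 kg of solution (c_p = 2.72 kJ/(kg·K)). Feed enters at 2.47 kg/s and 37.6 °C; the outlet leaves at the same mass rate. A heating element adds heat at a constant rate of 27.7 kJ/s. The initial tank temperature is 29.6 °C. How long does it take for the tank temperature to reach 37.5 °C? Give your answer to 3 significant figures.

512 s

M c_p dT/dt = ṁ c_p (T_in − T) + Q̇.
τ = M/ṁ = 485.83 s; T_ss = T_in + Q̇/(ṁ c_p) = 41.723 °C.
T(t) = T_ss + (T₀ − T_ss) e^(−t/τ). Set T = 37.5:
e^(−t/τ) = (37.5 − 41.723)/(29.6 − 41.723) = 0.34835
t = −485.83 · ln(0.34835) = 512.34 s.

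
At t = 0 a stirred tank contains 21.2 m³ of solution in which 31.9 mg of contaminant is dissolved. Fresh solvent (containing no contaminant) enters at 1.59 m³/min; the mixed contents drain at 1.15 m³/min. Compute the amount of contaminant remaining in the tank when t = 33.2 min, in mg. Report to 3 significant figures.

8.11 mg

Let m(t) be the amount of contaminant. Volume: V(t) = V₀ + (Q_in − Q_out) t = 21.2 + 0.44000 t; V(33.2) = 35.808 m³.
Solute balance: dm/dt = 0 − Q_out C = −Q_out m/V(t).
dm/m = −Q_out dt/(V₀ + 0.44000 t); integrating gives ln(m/m₀) = −(Q_out/(Q_in−Q_out)) ln(V/V₀).
m = m₀ (V₀/V)^(Q_out/(Q_in−Q_out)) = 31.9 × (21.2/35.808)^(2.6136) = 8.1061 mg.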